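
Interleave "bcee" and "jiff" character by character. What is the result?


Interleaving "bcee" and "jiff":
  Position 0: 'b' from first, 'j' from second => "bj"
  Position 1: 'c' from first, 'i' from second => "ci"
  Position 2: 'e' from first, 'f' from second => "ef"
  Position 3: 'e' from first, 'f' from second => "ef"
Result: bjciefef

bjciefef


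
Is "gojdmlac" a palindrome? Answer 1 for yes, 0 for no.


Input: gojdmlac
Reversed: calmdjog
  Compare pos 0 ('g') with pos 7 ('c'): MISMATCH
  Compare pos 1 ('o') with pos 6 ('a'): MISMATCH
  Compare pos 2 ('j') with pos 5 ('l'): MISMATCH
  Compare pos 3 ('d') with pos 4 ('m'): MISMATCH
Result: not a palindrome

0


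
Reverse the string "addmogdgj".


Input: addmogdgj
Reading characters right to left:
  Position 8: 'j'
  Position 7: 'g'
  Position 6: 'd'
  Position 5: 'g'
  Position 4: 'o'
  Position 3: 'm'
  Position 2: 'd'
  Position 1: 'd'
  Position 0: 'a'
Reversed: jgdgomdda

jgdgomdda


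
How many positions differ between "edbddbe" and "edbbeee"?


Comparing "edbddbe" and "edbbeee" position by position:
  Position 0: 'e' vs 'e' => same
  Position 1: 'd' vs 'd' => same
  Position 2: 'b' vs 'b' => same
  Position 3: 'd' vs 'b' => DIFFER
  Position 4: 'd' vs 'e' => DIFFER
  Position 5: 'b' vs 'e' => DIFFER
  Position 6: 'e' vs 'e' => same
Positions that differ: 3

3


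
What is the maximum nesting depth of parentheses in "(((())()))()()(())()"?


Input: "(((())()))()()(())()"
Tracking depth:
  Position 0 '(': depth becomes 1
  Position 1 '(': depth becomes 2
  Position 2 '(': depth becomes 3
  Position 3 '(': depth becomes 4
  Position 4 ')': depth becomes 3
  Position 5 ')': depth becomes 2
  Position 6 '(': depth becomes 3
  Position 7 ')': depth becomes 2
  Position 8 ')': depth becomes 1
  Position 9 ')': depth becomes 0
  Position 10 '(': depth becomes 1
  Position 11 ')': depth becomes 0
  Position 12 '(': depth becomes 1
  Position 13 ')': depth becomes 0
  Position 14 '(': depth becomes 1
  Position 15 '(': depth becomes 2
  Position 16 ')': depth becomes 1
  Position 17 ')': depth becomes 0
  Position 18 '(': depth becomes 1
  Position 19 ')': depth becomes 0
Maximum depth reached: 4

4


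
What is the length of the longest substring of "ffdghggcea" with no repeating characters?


Input: "ffdghggcea"
Sliding window (track last position of each char):
  Position 0 ('f'): window [0,0] length 1 -- new best
  Position 1 ('f'): repeat (last at 0), move window start to 1
  Position 1 ('f'): window [1,1] length 1
  Position 2 ('d'): window [1,2] length 2 -- new best
  Position 3 ('g'): window [1,3] length 3 -- new best
  Position 4 ('h'): window [1,4] length 4 -- new best
  Position 5 ('g'): repeat (last at 3), move window start to 4
  Position 5 ('g'): window [4,5] length 2
  Position 6 ('g'): repeat (last at 5), move window start to 6
  Position 6 ('g'): window [6,6] length 1
  Position 7 ('c'): window [6,7] length 2
  Position 8 ('e'): window [6,8] length 3
  Position 9 ('a'): window [6,9] length 4
Longest substring with no repeats: "fdgh" with length 4

4


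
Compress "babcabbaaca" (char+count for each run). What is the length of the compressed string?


Input: babcabbaaca
Runs:
  'b' x 1 => "b1"
  'a' x 1 => "a1"
  'b' x 1 => "b1"
  'c' x 1 => "c1"
  'a' x 1 => "a1"
  'b' x 2 => "b2"
  'a' x 2 => "a2"
  'c' x 1 => "c1"
  'a' x 1 => "a1"
Compressed: "b1a1b1c1a1b2a2c1a1"
Compressed length: 18

18


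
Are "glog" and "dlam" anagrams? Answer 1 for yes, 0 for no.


Strings: "glog", "dlam"
Sorted first:  gglo
Sorted second: adlm
Differ at position 0: 'g' vs 'a' => not anagrams

0


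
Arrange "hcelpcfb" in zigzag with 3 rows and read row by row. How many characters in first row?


Zigzag "hcelpcfb" into 3 rows:
Placing characters:
  'h' => row 0
  'c' => row 1
  'e' => row 2
  'l' => row 1
  'p' => row 0
  'c' => row 1
  'f' => row 2
  'b' => row 1
Rows:
  Row 0: "hp"
  Row 1: "clcb"
  Row 2: "ef"
First row length: 2

2


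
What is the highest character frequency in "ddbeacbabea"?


Input: ddbeacbabea
Character counts:
  'a': 3
  'b': 3
  'c': 1
  'd': 2
  'e': 2
Maximum frequency: 3

3


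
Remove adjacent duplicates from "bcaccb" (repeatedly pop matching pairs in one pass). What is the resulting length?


Input: bcaccb
Stack-based adjacent duplicate removal:
  Read 'b': push. Stack: b
  Read 'c': push. Stack: bc
  Read 'a': push. Stack: bca
  Read 'c': push. Stack: bcac
  Read 'c': matches stack top 'c' => pop. Stack: bca
  Read 'b': push. Stack: bcab
Final stack: "bcab" (length 4)

4


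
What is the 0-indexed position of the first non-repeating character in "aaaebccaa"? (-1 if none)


Input: aaaebccaa
Character frequencies:
  'a': 5
  'b': 1
  'c': 2
  'e': 1
Scanning left to right for freq == 1:
  Position 0 ('a'): freq=5, skip
  Position 1 ('a'): freq=5, skip
  Position 2 ('a'): freq=5, skip
  Position 3 ('e'): unique! => answer = 3

3


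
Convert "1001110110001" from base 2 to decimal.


Input: "1001110110001" in base 2
Positional expansion:
  Digit '1' (value 1) x 2^12 = 4096
  Digit '0' (value 0) x 2^11 = 0
  Digit '0' (value 0) x 2^10 = 0
  Digit '1' (value 1) x 2^9 = 512
  Digit '1' (value 1) x 2^8 = 256
  Digit '1' (value 1) x 2^7 = 128
  Digit '0' (value 0) x 2^6 = 0
  Digit '1' (value 1) x 2^5 = 32
  Digit '1' (value 1) x 2^4 = 16
  Digit '0' (value 0) x 2^3 = 0
  Digit '0' (value 0) x 2^2 = 0
  Digit '0' (value 0) x 2^1 = 0
  Digit '1' (value 1) x 2^0 = 1
Sum = 5041

5041


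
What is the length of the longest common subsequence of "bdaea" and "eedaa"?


LCS of "bdaea" and "eedaa"
DP table:
           e    e    d    a    a
      0    0    0    0    0    0
  b   0    0    0    0    0    0
  d   0    0    0    1    1    1
  a   0    0    0    1    2    2
  e   0    1    1    1    2    2
  a   0    1    1    1    2    3
LCS length = dp[5][5] = 3

3


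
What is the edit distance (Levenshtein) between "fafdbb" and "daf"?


Computing edit distance: "fafdbb" -> "daf"
DP table:
           d    a    f
      0    1    2    3
  f   1    1    2    2
  a   2    2    1    2
  f   3    3    2    1
  d   4    3    3    2
  b   5    4    4    3
  b   6    5    5    4
Edit distance = dp[6][3] = 4

4


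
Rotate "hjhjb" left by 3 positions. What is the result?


Input: "hjhjb", rotate left by 3
First 3 characters: "hjh"
Remaining characters: "jb"
Concatenate remaining + first: "jb" + "hjh" = "jbhjh"

jbhjh


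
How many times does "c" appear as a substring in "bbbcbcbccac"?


Searching for "c" in "bbbcbcbccac"
Scanning each position:
  Position 0: "b" => no
  Position 1: "b" => no
  Position 2: "b" => no
  Position 3: "c" => MATCH
  Position 4: "b" => no
  Position 5: "c" => MATCH
  Position 6: "b" => no
  Position 7: "c" => MATCH
  Position 8: "c" => MATCH
  Position 9: "a" => no
  Position 10: "c" => MATCH
Total occurrences: 5

5


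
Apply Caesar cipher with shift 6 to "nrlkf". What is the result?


Caesar cipher: shift "nrlkf" by 6
  'n' (pos 13) + 6 = pos 19 = 't'
  'r' (pos 17) + 6 = pos 23 = 'x'
  'l' (pos 11) + 6 = pos 17 = 'r'
  'k' (pos 10) + 6 = pos 16 = 'q'
  'f' (pos 5) + 6 = pos 11 = 'l'
Result: txrql

txrql


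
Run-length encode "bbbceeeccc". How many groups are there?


Input: bbbceeeccc
Scanning for consecutive runs:
  Group 1: 'b' x 3 (positions 0-2)
  Group 2: 'c' x 1 (positions 3-3)
  Group 3: 'e' x 3 (positions 4-6)
  Group 4: 'c' x 3 (positions 7-9)
Total groups: 4

4


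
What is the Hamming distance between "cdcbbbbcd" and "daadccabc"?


Comparing "cdcbbbbcd" and "daadccabc" position by position:
  Position 0: 'c' vs 'd' => differ
  Position 1: 'd' vs 'a' => differ
  Position 2: 'c' vs 'a' => differ
  Position 3: 'b' vs 'd' => differ
  Position 4: 'b' vs 'c' => differ
  Position 5: 'b' vs 'c' => differ
  Position 6: 'b' vs 'a' => differ
  Position 7: 'c' vs 'b' => differ
  Position 8: 'd' vs 'c' => differ
Total differences (Hamming distance): 9

9


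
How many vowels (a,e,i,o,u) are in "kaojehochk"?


Input: kaojehochk
Checking each character:
  'k' at position 0: consonant
  'a' at position 1: vowel (running total: 1)
  'o' at position 2: vowel (running total: 2)
  'j' at position 3: consonant
  'e' at position 4: vowel (running total: 3)
  'h' at position 5: consonant
  'o' at position 6: vowel (running total: 4)
  'c' at position 7: consonant
  'h' at position 8: consonant
  'k' at position 9: consonant
Total vowels: 4

4


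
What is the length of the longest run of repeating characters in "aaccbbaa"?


Input: "aaccbbaa"
Scanning for longest run:
  Position 1 ('a'): continues run of 'a', length=2
  Position 2 ('c'): new char, reset run to 1
  Position 3 ('c'): continues run of 'c', length=2
  Position 4 ('b'): new char, reset run to 1
  Position 5 ('b'): continues run of 'b', length=2
  Position 6 ('a'): new char, reset run to 1
  Position 7 ('a'): continues run of 'a', length=2
Longest run: 'a' with length 2

2


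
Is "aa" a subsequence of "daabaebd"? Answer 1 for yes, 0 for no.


Check if "aa" is a subsequence of "daabaebd"
Greedy scan:
  Position 0 ('d'): no match needed
  Position 1 ('a'): matches sub[0] = 'a'
  Position 2 ('a'): matches sub[1] = 'a'
  Position 3 ('b'): no match needed
  Position 4 ('a'): no match needed
  Position 5 ('e'): no match needed
  Position 6 ('b'): no match needed
  Position 7 ('d'): no match needed
All 2 characters matched => is a subsequence

1


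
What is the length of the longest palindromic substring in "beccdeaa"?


Input: "beccdeaa"
Checking substrings for palindromes:
  [2:4] "cc" (len 2) => palindrome
  [6:8] "aa" (len 2) => palindrome
Longest palindromic substring: "cc" with length 2

2


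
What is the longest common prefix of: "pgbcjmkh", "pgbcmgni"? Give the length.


Words: pgbcjmkh, pgbcmgni
  Position 0: all 'p' => match
  Position 1: all 'g' => match
  Position 2: all 'b' => match
  Position 3: all 'c' => match
  Position 4: ('j', 'm') => mismatch, stop
LCP = "pgbc" (length 4)

4


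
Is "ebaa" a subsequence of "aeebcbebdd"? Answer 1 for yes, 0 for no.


Check if "ebaa" is a subsequence of "aeebcbebdd"
Greedy scan:
  Position 0 ('a'): no match needed
  Position 1 ('e'): matches sub[0] = 'e'
  Position 2 ('e'): no match needed
  Position 3 ('b'): matches sub[1] = 'b'
  Position 4 ('c'): no match needed
  Position 5 ('b'): no match needed
  Position 6 ('e'): no match needed
  Position 7 ('b'): no match needed
  Position 8 ('d'): no match needed
  Position 9 ('d'): no match needed
Only matched 2/4 characters => not a subsequence

0


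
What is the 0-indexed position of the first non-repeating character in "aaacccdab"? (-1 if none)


Input: aaacccdab
Character frequencies:
  'a': 4
  'b': 1
  'c': 3
  'd': 1
Scanning left to right for freq == 1:
  Position 0 ('a'): freq=4, skip
  Position 1 ('a'): freq=4, skip
  Position 2 ('a'): freq=4, skip
  Position 3 ('c'): freq=3, skip
  Position 4 ('c'): freq=3, skip
  Position 5 ('c'): freq=3, skip
  Position 6 ('d'): unique! => answer = 6

6


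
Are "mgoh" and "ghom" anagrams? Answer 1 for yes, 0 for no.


Strings: "mgoh", "ghom"
Sorted first:  ghmo
Sorted second: ghmo
Sorted forms match => anagrams

1


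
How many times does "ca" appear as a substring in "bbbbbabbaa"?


Searching for "ca" in "bbbbbabbaa"
Scanning each position:
  Position 0: "bb" => no
  Position 1: "bb" => no
  Position 2: "bb" => no
  Position 3: "bb" => no
  Position 4: "ba" => no
  Position 5: "ab" => no
  Position 6: "bb" => no
  Position 7: "ba" => no
  Position 8: "aa" => no
Total occurrences: 0

0


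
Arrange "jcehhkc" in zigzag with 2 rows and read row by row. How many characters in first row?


Zigzag "jcehhkc" into 2 rows:
Placing characters:
  'j' => row 0
  'c' => row 1
  'e' => row 0
  'h' => row 1
  'h' => row 0
  'k' => row 1
  'c' => row 0
Rows:
  Row 0: "jehc"
  Row 1: "chk"
First row length: 4

4


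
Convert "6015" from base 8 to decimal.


Input: "6015" in base 8
Positional expansion:
  Digit '6' (value 6) x 8^3 = 3072
  Digit '0' (value 0) x 8^2 = 0
  Digit '1' (value 1) x 8^1 = 8
  Digit '5' (value 5) x 8^0 = 5
Sum = 3085

3085


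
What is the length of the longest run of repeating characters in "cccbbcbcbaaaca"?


Input: "cccbbcbcbaaaca"
Scanning for longest run:
  Position 1 ('c'): continues run of 'c', length=2
  Position 2 ('c'): continues run of 'c', length=3
  Position 3 ('b'): new char, reset run to 1
  Position 4 ('b'): continues run of 'b', length=2
  Position 5 ('c'): new char, reset run to 1
  Position 6 ('b'): new char, reset run to 1
  Position 7 ('c'): new char, reset run to 1
  Position 8 ('b'): new char, reset run to 1
  Position 9 ('a'): new char, reset run to 1
  Position 10 ('a'): continues run of 'a', length=2
  Position 11 ('a'): continues run of 'a', length=3
  Position 12 ('c'): new char, reset run to 1
  Position 13 ('a'): new char, reset run to 1
Longest run: 'c' with length 3

3


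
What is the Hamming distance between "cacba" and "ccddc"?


Comparing "cacba" and "ccddc" position by position:
  Position 0: 'c' vs 'c' => same
  Position 1: 'a' vs 'c' => differ
  Position 2: 'c' vs 'd' => differ
  Position 3: 'b' vs 'd' => differ
  Position 4: 'a' vs 'c' => differ
Total differences (Hamming distance): 4

4


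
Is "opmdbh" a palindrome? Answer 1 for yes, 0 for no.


Input: opmdbh
Reversed: hbdmpo
  Compare pos 0 ('o') with pos 5 ('h'): MISMATCH
  Compare pos 1 ('p') with pos 4 ('b'): MISMATCH
  Compare pos 2 ('m') with pos 3 ('d'): MISMATCH
Result: not a palindrome

0


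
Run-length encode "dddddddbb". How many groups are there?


Input: dddddddbb
Scanning for consecutive runs:
  Group 1: 'd' x 7 (positions 0-6)
  Group 2: 'b' x 2 (positions 7-8)
Total groups: 2

2


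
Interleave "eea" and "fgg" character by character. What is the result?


Interleaving "eea" and "fgg":
  Position 0: 'e' from first, 'f' from second => "ef"
  Position 1: 'e' from first, 'g' from second => "eg"
  Position 2: 'a' from first, 'g' from second => "ag"
Result: efegag

efegag


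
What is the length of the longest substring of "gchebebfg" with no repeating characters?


Input: "gchebebfg"
Sliding window (track last position of each char):
  Position 0 ('g'): window [0,0] length 1 -- new best
  Position 1 ('c'): window [0,1] length 2 -- new best
  Position 2 ('h'): window [0,2] length 3 -- new best
  Position 3 ('e'): window [0,3] length 4 -- new best
  Position 4 ('b'): window [0,4] length 5 -- new best
  Position 5 ('e'): repeat (last at 3), move window start to 4
  Position 5 ('e'): window [4,5] length 2
  Position 6 ('b'): repeat (last at 4), move window start to 5
  Position 6 ('b'): window [5,6] length 2
  Position 7 ('f'): window [5,7] length 3
  Position 8 ('g'): window [5,8] length 4
Longest substring with no repeats: "gcheb" with length 5

5


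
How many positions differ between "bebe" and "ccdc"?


Comparing "bebe" and "ccdc" position by position:
  Position 0: 'b' vs 'c' => DIFFER
  Position 1: 'e' vs 'c' => DIFFER
  Position 2: 'b' vs 'd' => DIFFER
  Position 3: 'e' vs 'c' => DIFFER
Positions that differ: 4

4


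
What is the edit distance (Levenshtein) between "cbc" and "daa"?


Computing edit distance: "cbc" -> "daa"
DP table:
           d    a    a
      0    1    2    3
  c   1    1    2    3
  b   2    2    2    3
  c   3    3    3    3
Edit distance = dp[3][3] = 3

3


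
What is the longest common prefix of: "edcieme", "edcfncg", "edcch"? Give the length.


Words: edcieme, edcfncg, edcch
  Position 0: all 'e' => match
  Position 1: all 'd' => match
  Position 2: all 'c' => match
  Position 3: ('i', 'f', 'c') => mismatch, stop
LCP = "edc" (length 3)

3


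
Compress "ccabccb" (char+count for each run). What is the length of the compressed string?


Input: ccabccb
Runs:
  'c' x 2 => "c2"
  'a' x 1 => "a1"
  'b' x 1 => "b1"
  'c' x 2 => "c2"
  'b' x 1 => "b1"
Compressed: "c2a1b1c2b1"
Compressed length: 10

10


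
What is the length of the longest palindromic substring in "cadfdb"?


Input: "cadfdb"
Checking substrings for palindromes:
  [2:5] "dfd" (len 3) => palindrome
Longest palindromic substring: "dfd" with length 3

3


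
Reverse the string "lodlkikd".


Input: lodlkikd
Reading characters right to left:
  Position 7: 'd'
  Position 6: 'k'
  Position 5: 'i'
  Position 4: 'k'
  Position 3: 'l'
  Position 2: 'd'
  Position 1: 'o'
  Position 0: 'l'
Reversed: dkikldol

dkikldol


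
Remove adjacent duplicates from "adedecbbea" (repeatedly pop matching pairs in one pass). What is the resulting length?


Input: adedecbbea
Stack-based adjacent duplicate removal:
  Read 'a': push. Stack: a
  Read 'd': push. Stack: ad
  Read 'e': push. Stack: ade
  Read 'd': push. Stack: aded
  Read 'e': push. Stack: adede
  Read 'c': push. Stack: adedec
  Read 'b': push. Stack: adedecb
  Read 'b': matches stack top 'b' => pop. Stack: adedec
  Read 'e': push. Stack: adedece
  Read 'a': push. Stack: adedecea
Final stack: "adedecea" (length 8)

8


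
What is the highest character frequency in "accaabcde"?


Input: accaabcde
Character counts:
  'a': 3
  'b': 1
  'c': 3
  'd': 1
  'e': 1
Maximum frequency: 3

3


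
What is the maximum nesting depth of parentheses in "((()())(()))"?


Input: "((()())(()))"
Tracking depth:
  Position 0 '(': depth becomes 1
  Position 1 '(': depth becomes 2
  Position 2 '(': depth becomes 3
  Position 3 ')': depth becomes 2
  Position 4 '(': depth becomes 3
  Position 5 ')': depth becomes 2
  Position 6 ')': depth becomes 1
  Position 7 '(': depth becomes 2
  Position 8 '(': depth becomes 3
  Position 9 ')': depth becomes 2
  Position 10 ')': depth becomes 1
  Position 11 ')': depth becomes 0
Maximum depth reached: 3

3


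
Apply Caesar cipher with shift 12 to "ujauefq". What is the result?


Caesar cipher: shift "ujauefq" by 12
  'u' (pos 20) + 12 = pos 6 = 'g'
  'j' (pos 9) + 12 = pos 21 = 'v'
  'a' (pos 0) + 12 = pos 12 = 'm'
  'u' (pos 20) + 12 = pos 6 = 'g'
  'e' (pos 4) + 12 = pos 16 = 'q'
  'f' (pos 5) + 12 = pos 17 = 'r'
  'q' (pos 16) + 12 = pos 2 = 'c'
Result: gvmgqrc

gvmgqrc


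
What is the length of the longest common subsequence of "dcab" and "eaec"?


LCS of "dcab" and "eaec"
DP table:
           e    a    e    c
      0    0    0    0    0
  d   0    0    0    0    0
  c   0    0    0    0    1
  a   0    0    1    1    1
  b   0    0    1    1    1
LCS length = dp[4][4] = 1

1


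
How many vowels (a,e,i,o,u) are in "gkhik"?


Input: gkhik
Checking each character:
  'g' at position 0: consonant
  'k' at position 1: consonant
  'h' at position 2: consonant
  'i' at position 3: vowel (running total: 1)
  'k' at position 4: consonant
Total vowels: 1

1


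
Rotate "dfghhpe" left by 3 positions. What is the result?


Input: "dfghhpe", rotate left by 3
First 3 characters: "dfg"
Remaining characters: "hhpe"
Concatenate remaining + first: "hhpe" + "dfg" = "hhpedfg"

hhpedfg


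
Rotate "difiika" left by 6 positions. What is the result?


Input: "difiika", rotate left by 6
First 6 characters: "difiik"
Remaining characters: "a"
Concatenate remaining + first: "a" + "difiik" = "adifiik"

adifiik


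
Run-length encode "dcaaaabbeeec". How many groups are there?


Input: dcaaaabbeeec
Scanning for consecutive runs:
  Group 1: 'd' x 1 (positions 0-0)
  Group 2: 'c' x 1 (positions 1-1)
  Group 3: 'a' x 4 (positions 2-5)
  Group 4: 'b' x 2 (positions 6-7)
  Group 5: 'e' x 3 (positions 8-10)
  Group 6: 'c' x 1 (positions 11-11)
Total groups: 6

6


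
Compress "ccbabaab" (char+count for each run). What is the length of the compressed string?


Input: ccbabaab
Runs:
  'c' x 2 => "c2"
  'b' x 1 => "b1"
  'a' x 1 => "a1"
  'b' x 1 => "b1"
  'a' x 2 => "a2"
  'b' x 1 => "b1"
Compressed: "c2b1a1b1a2b1"
Compressed length: 12

12


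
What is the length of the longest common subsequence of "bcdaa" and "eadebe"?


LCS of "bcdaa" and "eadebe"
DP table:
           e    a    d    e    b    e
      0    0    0    0    0    0    0
  b   0    0    0    0    0    1    1
  c   0    0    0    0    0    1    1
  d   0    0    0    1    1    1    1
  a   0    0    1    1    1    1    1
  a   0    0    1    1    1    1    1
LCS length = dp[5][6] = 1

1


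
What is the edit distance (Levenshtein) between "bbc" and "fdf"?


Computing edit distance: "bbc" -> "fdf"
DP table:
           f    d    f
      0    1    2    3
  b   1    1    2    3
  b   2    2    2    3
  c   3    3    3    3
Edit distance = dp[3][3] = 3

3


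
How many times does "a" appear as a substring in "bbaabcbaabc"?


Searching for "a" in "bbaabcbaabc"
Scanning each position:
  Position 0: "b" => no
  Position 1: "b" => no
  Position 2: "a" => MATCH
  Position 3: "a" => MATCH
  Position 4: "b" => no
  Position 5: "c" => no
  Position 6: "b" => no
  Position 7: "a" => MATCH
  Position 8: "a" => MATCH
  Position 9: "b" => no
  Position 10: "c" => no
Total occurrences: 4

4


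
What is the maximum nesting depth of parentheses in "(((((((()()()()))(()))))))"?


Input: "(((((((()()()()))(()))))))"
Tracking depth:
  Position 0 '(': depth becomes 1
  Position 1 '(': depth becomes 2
  Position 2 '(': depth becomes 3
  Position 3 '(': depth becomes 4
  Position 4 '(': depth becomes 5
  Position 5 '(': depth becomes 6
  Position 6 '(': depth becomes 7
  Position 7 '(': depth becomes 8
  Position 8 ')': depth becomes 7
  Position 9 '(': depth becomes 8
  Position 10 ')': depth becomes 7
  Position 11 '(': depth becomes 8
  Position 12 ')': depth becomes 7
  Position 13 '(': depth becomes 8
  Position 14 ')': depth becomes 7
  Position 15 ')': depth becomes 6
  Position 16 ')': depth becomes 5
  Position 17 '(': depth becomes 6
  Position 18 '(': depth becomes 7
  Position 19 ')': depth becomes 6
  Position 20 ')': depth becomes 5
  Position 21 ')': depth becomes 4
  Position 22 ')': depth becomes 3
  Position 23 ')': depth becomes 2
  Position 24 ')': depth becomes 1
  Position 25 ')': depth becomes 0
Maximum depth reached: 8

8


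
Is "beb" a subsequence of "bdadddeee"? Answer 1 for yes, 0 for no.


Check if "beb" is a subsequence of "bdadddeee"
Greedy scan:
  Position 0 ('b'): matches sub[0] = 'b'
  Position 1 ('d'): no match needed
  Position 2 ('a'): no match needed
  Position 3 ('d'): no match needed
  Position 4 ('d'): no match needed
  Position 5 ('d'): no match needed
  Position 6 ('e'): matches sub[1] = 'e'
  Position 7 ('e'): no match needed
  Position 8 ('e'): no match needed
Only matched 2/3 characters => not a subsequence

0


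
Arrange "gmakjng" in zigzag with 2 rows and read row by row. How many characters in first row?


Zigzag "gmakjng" into 2 rows:
Placing characters:
  'g' => row 0
  'm' => row 1
  'a' => row 0
  'k' => row 1
  'j' => row 0
  'n' => row 1
  'g' => row 0
Rows:
  Row 0: "gajg"
  Row 1: "mkn"
First row length: 4

4


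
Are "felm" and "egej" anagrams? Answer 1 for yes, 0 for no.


Strings: "felm", "egej"
Sorted first:  eflm
Sorted second: eegj
Differ at position 1: 'f' vs 'e' => not anagrams

0


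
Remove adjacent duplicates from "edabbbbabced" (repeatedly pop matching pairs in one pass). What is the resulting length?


Input: edabbbbabced
Stack-based adjacent duplicate removal:
  Read 'e': push. Stack: e
  Read 'd': push. Stack: ed
  Read 'a': push. Stack: eda
  Read 'b': push. Stack: edab
  Read 'b': matches stack top 'b' => pop. Stack: eda
  Read 'b': push. Stack: edab
  Read 'b': matches stack top 'b' => pop. Stack: eda
  Read 'a': matches stack top 'a' => pop. Stack: ed
  Read 'b': push. Stack: edb
  Read 'c': push. Stack: edbc
  Read 'e': push. Stack: edbce
  Read 'd': push. Stack: edbced
Final stack: "edbced" (length 6)

6


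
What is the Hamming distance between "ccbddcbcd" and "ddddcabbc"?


Comparing "ccbddcbcd" and "ddddcabbc" position by position:
  Position 0: 'c' vs 'd' => differ
  Position 1: 'c' vs 'd' => differ
  Position 2: 'b' vs 'd' => differ
  Position 3: 'd' vs 'd' => same
  Position 4: 'd' vs 'c' => differ
  Position 5: 'c' vs 'a' => differ
  Position 6: 'b' vs 'b' => same
  Position 7: 'c' vs 'b' => differ
  Position 8: 'd' vs 'c' => differ
Total differences (Hamming distance): 7

7


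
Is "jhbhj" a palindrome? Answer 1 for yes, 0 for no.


Input: jhbhj
Reversed: jhbhj
  Compare pos 0 ('j') with pos 4 ('j'): match
  Compare pos 1 ('h') with pos 3 ('h'): match
Result: palindrome

1


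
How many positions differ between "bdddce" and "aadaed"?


Comparing "bdddce" and "aadaed" position by position:
  Position 0: 'b' vs 'a' => DIFFER
  Position 1: 'd' vs 'a' => DIFFER
  Position 2: 'd' vs 'd' => same
  Position 3: 'd' vs 'a' => DIFFER
  Position 4: 'c' vs 'e' => DIFFER
  Position 5: 'e' vs 'd' => DIFFER
Positions that differ: 5

5


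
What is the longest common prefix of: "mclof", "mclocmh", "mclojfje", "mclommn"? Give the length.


Words: mclof, mclocmh, mclojfje, mclommn
  Position 0: all 'm' => match
  Position 1: all 'c' => match
  Position 2: all 'l' => match
  Position 3: all 'o' => match
  Position 4: ('f', 'c', 'j', 'm') => mismatch, stop
LCP = "mclo" (length 4)

4


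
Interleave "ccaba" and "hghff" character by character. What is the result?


Interleaving "ccaba" and "hghff":
  Position 0: 'c' from first, 'h' from second => "ch"
  Position 1: 'c' from first, 'g' from second => "cg"
  Position 2: 'a' from first, 'h' from second => "ah"
  Position 3: 'b' from first, 'f' from second => "bf"
  Position 4: 'a' from first, 'f' from second => "af"
Result: chcgahbfaf

chcgahbfaf


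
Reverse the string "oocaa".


Input: oocaa
Reading characters right to left:
  Position 4: 'a'
  Position 3: 'a'
  Position 2: 'c'
  Position 1: 'o'
  Position 0: 'o'
Reversed: aacoo

aacoo


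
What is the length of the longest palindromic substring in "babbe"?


Input: "babbe"
Checking substrings for palindromes:
  [0:3] "bab" (len 3) => palindrome
  [2:4] "bb" (len 2) => palindrome
Longest palindromic substring: "bab" with length 3

3


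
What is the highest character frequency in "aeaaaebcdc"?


Input: aeaaaebcdc
Character counts:
  'a': 4
  'b': 1
  'c': 2
  'd': 1
  'e': 2
Maximum frequency: 4

4


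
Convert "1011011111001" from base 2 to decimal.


Input: "1011011111001" in base 2
Positional expansion:
  Digit '1' (value 1) x 2^12 = 4096
  Digit '0' (value 0) x 2^11 = 0
  Digit '1' (value 1) x 2^10 = 1024
  Digit '1' (value 1) x 2^9 = 512
  Digit '0' (value 0) x 2^8 = 0
  Digit '1' (value 1) x 2^7 = 128
  Digit '1' (value 1) x 2^6 = 64
  Digit '1' (value 1) x 2^5 = 32
  Digit '1' (value 1) x 2^4 = 16
  Digit '1' (value 1) x 2^3 = 8
  Digit '0' (value 0) x 2^2 = 0
  Digit '0' (value 0) x 2^1 = 0
  Digit '1' (value 1) x 2^0 = 1
Sum = 5881

5881


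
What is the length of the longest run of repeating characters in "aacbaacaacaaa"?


Input: "aacbaacaacaaa"
Scanning for longest run:
  Position 1 ('a'): continues run of 'a', length=2
  Position 2 ('c'): new char, reset run to 1
  Position 3 ('b'): new char, reset run to 1
  Position 4 ('a'): new char, reset run to 1
  Position 5 ('a'): continues run of 'a', length=2
  Position 6 ('c'): new char, reset run to 1
  Position 7 ('a'): new char, reset run to 1
  Position 8 ('a'): continues run of 'a', length=2
  Position 9 ('c'): new char, reset run to 1
  Position 10 ('a'): new char, reset run to 1
  Position 11 ('a'): continues run of 'a', length=2
  Position 12 ('a'): continues run of 'a', length=3
Longest run: 'a' with length 3

3


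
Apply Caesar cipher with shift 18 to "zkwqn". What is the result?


Caesar cipher: shift "zkwqn" by 18
  'z' (pos 25) + 18 = pos 17 = 'r'
  'k' (pos 10) + 18 = pos 2 = 'c'
  'w' (pos 22) + 18 = pos 14 = 'o'
  'q' (pos 16) + 18 = pos 8 = 'i'
  'n' (pos 13) + 18 = pos 5 = 'f'
Result: rcoif

rcoif


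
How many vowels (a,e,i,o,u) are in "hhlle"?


Input: hhlle
Checking each character:
  'h' at position 0: consonant
  'h' at position 1: consonant
  'l' at position 2: consonant
  'l' at position 3: consonant
  'e' at position 4: vowel (running total: 1)
Total vowels: 1

1


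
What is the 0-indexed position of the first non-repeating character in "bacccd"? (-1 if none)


Input: bacccd
Character frequencies:
  'a': 1
  'b': 1
  'c': 3
  'd': 1
Scanning left to right for freq == 1:
  Position 0 ('b'): unique! => answer = 0

0


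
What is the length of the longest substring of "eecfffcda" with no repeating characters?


Input: "eecfffcda"
Sliding window (track last position of each char):
  Position 0 ('e'): window [0,0] length 1 -- new best
  Position 1 ('e'): repeat (last at 0), move window start to 1
  Position 1 ('e'): window [1,1] length 1
  Position 2 ('c'): window [1,2] length 2 -- new best
  Position 3 ('f'): window [1,3] length 3 -- new best
  Position 4 ('f'): repeat (last at 3), move window start to 4
  Position 4 ('f'): window [4,4] length 1
  Position 5 ('f'): repeat (last at 4), move window start to 5
  Position 5 ('f'): window [5,5] length 1
  Position 6 ('c'): window [5,6] length 2
  Position 7 ('d'): window [5,7] length 3
  Position 8 ('a'): window [5,8] length 4 -- new best
Longest substring with no repeats: "fcda" with length 4

4


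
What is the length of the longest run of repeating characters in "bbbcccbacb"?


Input: "bbbcccbacb"
Scanning for longest run:
  Position 1 ('b'): continues run of 'b', length=2
  Position 2 ('b'): continues run of 'b', length=3
  Position 3 ('c'): new char, reset run to 1
  Position 4 ('c'): continues run of 'c', length=2
  Position 5 ('c'): continues run of 'c', length=3
  Position 6 ('b'): new char, reset run to 1
  Position 7 ('a'): new char, reset run to 1
  Position 8 ('c'): new char, reset run to 1
  Position 9 ('b'): new char, reset run to 1
Longest run: 'b' with length 3

3


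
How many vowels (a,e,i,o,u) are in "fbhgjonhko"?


Input: fbhgjonhko
Checking each character:
  'f' at position 0: consonant
  'b' at position 1: consonant
  'h' at position 2: consonant
  'g' at position 3: consonant
  'j' at position 4: consonant
  'o' at position 5: vowel (running total: 1)
  'n' at position 6: consonant
  'h' at position 7: consonant
  'k' at position 8: consonant
  'o' at position 9: vowel (running total: 2)
Total vowels: 2

2


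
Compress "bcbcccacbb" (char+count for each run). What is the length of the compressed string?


Input: bcbcccacbb
Runs:
  'b' x 1 => "b1"
  'c' x 1 => "c1"
  'b' x 1 => "b1"
  'c' x 3 => "c3"
  'a' x 1 => "a1"
  'c' x 1 => "c1"
  'b' x 2 => "b2"
Compressed: "b1c1b1c3a1c1b2"
Compressed length: 14

14


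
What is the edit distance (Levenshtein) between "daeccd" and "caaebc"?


Computing edit distance: "daeccd" -> "caaebc"
DP table:
           c    a    a    e    b    c
      0    1    2    3    4    5    6
  d   1    1    2    3    4    5    6
  a   2    2    1    2    3    4    5
  e   3    3    2    2    2    3    4
  c   4    3    3    3    3    3    3
  c   5    4    4    4    4    4    3
  d   6    5    5    5    5    5    4
Edit distance = dp[6][6] = 4

4


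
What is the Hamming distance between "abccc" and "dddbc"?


Comparing "abccc" and "dddbc" position by position:
  Position 0: 'a' vs 'd' => differ
  Position 1: 'b' vs 'd' => differ
  Position 2: 'c' vs 'd' => differ
  Position 3: 'c' vs 'b' => differ
  Position 4: 'c' vs 'c' => same
Total differences (Hamming distance): 4

4


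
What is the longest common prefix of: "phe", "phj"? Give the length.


Words: phe, phj
  Position 0: all 'p' => match
  Position 1: all 'h' => match
  Position 2: ('e', 'j') => mismatch, stop
LCP = "ph" (length 2)

2


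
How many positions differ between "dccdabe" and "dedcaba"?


Comparing "dccdabe" and "dedcaba" position by position:
  Position 0: 'd' vs 'd' => same
  Position 1: 'c' vs 'e' => DIFFER
  Position 2: 'c' vs 'd' => DIFFER
  Position 3: 'd' vs 'c' => DIFFER
  Position 4: 'a' vs 'a' => same
  Position 5: 'b' vs 'b' => same
  Position 6: 'e' vs 'a' => DIFFER
Positions that differ: 4

4


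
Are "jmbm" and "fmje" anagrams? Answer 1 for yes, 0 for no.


Strings: "jmbm", "fmje"
Sorted first:  bjmm
Sorted second: efjm
Differ at position 0: 'b' vs 'e' => not anagrams

0


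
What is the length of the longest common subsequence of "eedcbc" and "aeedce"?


LCS of "eedcbc" and "aeedce"
DP table:
           a    e    e    d    c    e
      0    0    0    0    0    0    0
  e   0    0    1    1    1    1    1
  e   0    0    1    2    2    2    2
  d   0    0    1    2    3    3    3
  c   0    0    1    2    3    4    4
  b   0    0    1    2    3    4    4
  c   0    0    1    2    3    4    4
LCS length = dp[6][6] = 4

4


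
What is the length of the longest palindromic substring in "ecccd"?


Input: "ecccd"
Checking substrings for palindromes:
  [1:4] "ccc" (len 3) => palindrome
  [1:3] "cc" (len 2) => palindrome
  [2:4] "cc" (len 2) => palindrome
Longest palindromic substring: "ccc" with length 3

3


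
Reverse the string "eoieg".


Input: eoieg
Reading characters right to left:
  Position 4: 'g'
  Position 3: 'e'
  Position 2: 'i'
  Position 1: 'o'
  Position 0: 'e'
Reversed: geioe

geioe


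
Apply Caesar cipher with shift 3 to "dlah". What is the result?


Caesar cipher: shift "dlah" by 3
  'd' (pos 3) + 3 = pos 6 = 'g'
  'l' (pos 11) + 3 = pos 14 = 'o'
  'a' (pos 0) + 3 = pos 3 = 'd'
  'h' (pos 7) + 3 = pos 10 = 'k'
Result: godk

godk


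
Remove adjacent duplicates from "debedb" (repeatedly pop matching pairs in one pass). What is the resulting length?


Input: debedb
Stack-based adjacent duplicate removal:
  Read 'd': push. Stack: d
  Read 'e': push. Stack: de
  Read 'b': push. Stack: deb
  Read 'e': push. Stack: debe
  Read 'd': push. Stack: debed
  Read 'b': push. Stack: debedb
Final stack: "debedb" (length 6)

6


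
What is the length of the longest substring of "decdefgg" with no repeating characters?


Input: "decdefgg"
Sliding window (track last position of each char):
  Position 0 ('d'): window [0,0] length 1 -- new best
  Position 1 ('e'): window [0,1] length 2 -- new best
  Position 2 ('c'): window [0,2] length 3 -- new best
  Position 3 ('d'): repeat (last at 0), move window start to 1
  Position 3 ('d'): window [1,3] length 3
  Position 4 ('e'): repeat (last at 1), move window start to 2
  Position 4 ('e'): window [2,4] length 3
  Position 5 ('f'): window [2,5] length 4 -- new best
  Position 6 ('g'): window [2,6] length 5 -- new best
  Position 7 ('g'): repeat (last at 6), move window start to 7
  Position 7 ('g'): window [7,7] length 1
Longest substring with no repeats: "cdefg" with length 5

5


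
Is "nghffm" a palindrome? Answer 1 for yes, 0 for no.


Input: nghffm
Reversed: mffhgn
  Compare pos 0 ('n') with pos 5 ('m'): MISMATCH
  Compare pos 1 ('g') with pos 4 ('f'): MISMATCH
  Compare pos 2 ('h') with pos 3 ('f'): MISMATCH
Result: not a palindrome

0


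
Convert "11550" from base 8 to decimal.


Input: "11550" in base 8
Positional expansion:
  Digit '1' (value 1) x 8^4 = 4096
  Digit '1' (value 1) x 8^3 = 512
  Digit '5' (value 5) x 8^2 = 320
  Digit '5' (value 5) x 8^1 = 40
  Digit '0' (value 0) x 8^0 = 0
Sum = 4968

4968


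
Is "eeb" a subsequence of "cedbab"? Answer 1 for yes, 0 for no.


Check if "eeb" is a subsequence of "cedbab"
Greedy scan:
  Position 0 ('c'): no match needed
  Position 1 ('e'): matches sub[0] = 'e'
  Position 2 ('d'): no match needed
  Position 3 ('b'): no match needed
  Position 4 ('a'): no match needed
  Position 5 ('b'): no match needed
Only matched 1/3 characters => not a subsequence

0


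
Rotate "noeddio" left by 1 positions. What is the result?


Input: "noeddio", rotate left by 1
First 1 characters: "n"
Remaining characters: "oeddio"
Concatenate remaining + first: "oeddio" + "n" = "oeddion"

oeddion


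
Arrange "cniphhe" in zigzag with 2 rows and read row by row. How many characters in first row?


Zigzag "cniphhe" into 2 rows:
Placing characters:
  'c' => row 0
  'n' => row 1
  'i' => row 0
  'p' => row 1
  'h' => row 0
  'h' => row 1
  'e' => row 0
Rows:
  Row 0: "cihe"
  Row 1: "nph"
First row length: 4

4


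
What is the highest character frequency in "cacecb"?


Input: cacecb
Character counts:
  'a': 1
  'b': 1
  'c': 3
  'e': 1
Maximum frequency: 3

3


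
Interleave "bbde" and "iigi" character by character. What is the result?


Interleaving "bbde" and "iigi":
  Position 0: 'b' from first, 'i' from second => "bi"
  Position 1: 'b' from first, 'i' from second => "bi"
  Position 2: 'd' from first, 'g' from second => "dg"
  Position 3: 'e' from first, 'i' from second => "ei"
Result: bibidgei

bibidgei


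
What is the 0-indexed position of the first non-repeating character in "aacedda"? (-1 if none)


Input: aacedda
Character frequencies:
  'a': 3
  'c': 1
  'd': 2
  'e': 1
Scanning left to right for freq == 1:
  Position 0 ('a'): freq=3, skip
  Position 1 ('a'): freq=3, skip
  Position 2 ('c'): unique! => answer = 2

2


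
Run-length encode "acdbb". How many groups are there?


Input: acdbb
Scanning for consecutive runs:
  Group 1: 'a' x 1 (positions 0-0)
  Group 2: 'c' x 1 (positions 1-1)
  Group 3: 'd' x 1 (positions 2-2)
  Group 4: 'b' x 2 (positions 3-4)
Total groups: 4

4


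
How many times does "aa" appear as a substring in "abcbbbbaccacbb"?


Searching for "aa" in "abcbbbbaccacbb"
Scanning each position:
  Position 0: "ab" => no
  Position 1: "bc" => no
  Position 2: "cb" => no
  Position 3: "bb" => no
  Position 4: "bb" => no
  Position 5: "bb" => no
  Position 6: "ba" => no
  Position 7: "ac" => no
  Position 8: "cc" => no
  Position 9: "ca" => no
  Position 10: "ac" => no
  Position 11: "cb" => no
  Position 12: "bb" => no
Total occurrences: 0

0


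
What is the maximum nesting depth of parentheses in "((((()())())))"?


Input: "((((()())())))"
Tracking depth:
  Position 0 '(': depth becomes 1
  Position 1 '(': depth becomes 2
  Position 2 '(': depth becomes 3
  Position 3 '(': depth becomes 4
  Position 4 '(': depth becomes 5
  Position 5 ')': depth becomes 4
  Position 6 '(': depth becomes 5
  Position 7 ')': depth becomes 4
  Position 8 ')': depth becomes 3
  Position 9 '(': depth becomes 4
  Position 10 ')': depth becomes 3
  Position 11 ')': depth becomes 2
  Position 12 ')': depth becomes 1
  Position 13 ')': depth becomes 0
Maximum depth reached: 5

5


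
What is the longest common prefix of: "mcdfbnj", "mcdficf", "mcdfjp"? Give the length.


Words: mcdfbnj, mcdficf, mcdfjp
  Position 0: all 'm' => match
  Position 1: all 'c' => match
  Position 2: all 'd' => match
  Position 3: all 'f' => match
  Position 4: ('b', 'i', 'j') => mismatch, stop
LCP = "mcdf" (length 4)

4


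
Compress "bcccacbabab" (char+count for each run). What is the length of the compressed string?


Input: bcccacbabab
Runs:
  'b' x 1 => "b1"
  'c' x 3 => "c3"
  'a' x 1 => "a1"
  'c' x 1 => "c1"
  'b' x 1 => "b1"
  'a' x 1 => "a1"
  'b' x 1 => "b1"
  'a' x 1 => "a1"
  'b' x 1 => "b1"
Compressed: "b1c3a1c1b1a1b1a1b1"
Compressed length: 18

18


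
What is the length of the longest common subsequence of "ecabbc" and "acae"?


LCS of "ecabbc" and "acae"
DP table:
           a    c    a    e
      0    0    0    0    0
  e   0    0    0    0    1
  c   0    0    1    1    1
  a   0    1    1    2    2
  b   0    1    1    2    2
  b   0    1    1    2    2
  c   0    1    2    2    2
LCS length = dp[6][4] = 2

2


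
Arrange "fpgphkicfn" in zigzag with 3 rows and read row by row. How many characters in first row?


Zigzag "fpgphkicfn" into 3 rows:
Placing characters:
  'f' => row 0
  'p' => row 1
  'g' => row 2
  'p' => row 1
  'h' => row 0
  'k' => row 1
  'i' => row 2
  'c' => row 1
  'f' => row 0
  'n' => row 1
Rows:
  Row 0: "fhf"
  Row 1: "ppkcn"
  Row 2: "gi"
First row length: 3

3


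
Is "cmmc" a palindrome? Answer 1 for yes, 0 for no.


Input: cmmc
Reversed: cmmc
  Compare pos 0 ('c') with pos 3 ('c'): match
  Compare pos 1 ('m') with pos 2 ('m'): match
Result: palindrome

1


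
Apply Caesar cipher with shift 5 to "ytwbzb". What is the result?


Caesar cipher: shift "ytwbzb" by 5
  'y' (pos 24) + 5 = pos 3 = 'd'
  't' (pos 19) + 5 = pos 24 = 'y'
  'w' (pos 22) + 5 = pos 1 = 'b'
  'b' (pos 1) + 5 = pos 6 = 'g'
  'z' (pos 25) + 5 = pos 4 = 'e'
  'b' (pos 1) + 5 = pos 6 = 'g'
Result: dybgeg

dybgeg
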